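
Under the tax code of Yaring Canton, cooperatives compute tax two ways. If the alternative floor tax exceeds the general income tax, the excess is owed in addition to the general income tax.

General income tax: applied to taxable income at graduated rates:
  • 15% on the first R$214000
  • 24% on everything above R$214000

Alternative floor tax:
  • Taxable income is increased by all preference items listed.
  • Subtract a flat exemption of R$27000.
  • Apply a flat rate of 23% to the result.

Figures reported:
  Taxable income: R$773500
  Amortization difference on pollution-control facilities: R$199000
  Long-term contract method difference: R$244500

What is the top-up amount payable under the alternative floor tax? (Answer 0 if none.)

General income tax:
  R$214000 × 15% = R$32100
  R$559500 × 24% = R$134280
  → R$166380

Alternative floor tax:
  Adjusted income: R$773500 + R$199000 + R$244500 = R$1217000
  Less exemption R$27000 → base R$1190000
  R$1190000 × 23% = R$273700

Excess of alternative floor tax over general income tax: R$273700 − R$166380 = R$107320.

R$107320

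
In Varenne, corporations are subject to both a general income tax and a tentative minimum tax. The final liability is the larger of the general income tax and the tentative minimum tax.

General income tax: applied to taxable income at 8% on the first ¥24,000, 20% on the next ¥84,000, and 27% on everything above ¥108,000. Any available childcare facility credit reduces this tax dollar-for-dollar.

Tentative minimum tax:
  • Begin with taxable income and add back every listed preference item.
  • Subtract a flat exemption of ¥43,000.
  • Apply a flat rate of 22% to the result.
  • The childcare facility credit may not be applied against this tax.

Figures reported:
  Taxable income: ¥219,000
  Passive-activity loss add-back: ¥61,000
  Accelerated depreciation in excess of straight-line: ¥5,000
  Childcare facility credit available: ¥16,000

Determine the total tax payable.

General income tax:
  ¥24,000 × 8% = ¥1,920
  ¥84,000 × 20% = ¥16,800
  ¥111,000 × 27% = ¥29,970
  → ¥48,690
  Less childcare facility credit ¥16,000 → ¥32,690

Tentative minimum tax:
  Adjusted income: ¥219,000 + ¥61,000 + ¥5,000 = ¥285,000
  Less exemption ¥43,000 → base ¥242,000
  ¥242,000 × 22% = ¥53,240

¥53,240 > ¥32,690, so the tentative minimum tax is the binding amount.

¥53,240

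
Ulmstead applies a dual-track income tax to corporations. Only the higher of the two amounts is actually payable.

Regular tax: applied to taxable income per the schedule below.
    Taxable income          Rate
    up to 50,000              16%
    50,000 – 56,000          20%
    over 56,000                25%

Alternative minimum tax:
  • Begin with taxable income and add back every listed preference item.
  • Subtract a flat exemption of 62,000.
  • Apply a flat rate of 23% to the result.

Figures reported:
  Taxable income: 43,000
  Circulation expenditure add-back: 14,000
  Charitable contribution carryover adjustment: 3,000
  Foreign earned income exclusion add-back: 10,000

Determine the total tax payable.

Alternative minimum tax:
  Adjusted income: 43,000 + 14,000 + 3,000 + 10,000 = 70,000
  Less exemption 62,000 → base 8,000
  8,000 × 23% = 1,840

Regular tax:
  43,000 × 16% = 6,880

6,880 > 1,840, so the regular tax governs.

6,880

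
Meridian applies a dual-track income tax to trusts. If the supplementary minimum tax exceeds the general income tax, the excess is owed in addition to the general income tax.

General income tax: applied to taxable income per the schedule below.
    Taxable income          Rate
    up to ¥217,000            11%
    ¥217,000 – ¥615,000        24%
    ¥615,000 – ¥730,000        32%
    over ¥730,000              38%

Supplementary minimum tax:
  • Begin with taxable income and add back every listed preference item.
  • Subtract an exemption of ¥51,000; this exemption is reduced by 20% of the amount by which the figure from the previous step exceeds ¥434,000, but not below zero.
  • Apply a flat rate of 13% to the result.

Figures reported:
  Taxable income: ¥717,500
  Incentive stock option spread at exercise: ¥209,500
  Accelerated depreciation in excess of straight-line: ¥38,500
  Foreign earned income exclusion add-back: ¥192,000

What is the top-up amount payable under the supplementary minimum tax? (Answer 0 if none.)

Supplementary minimum tax:
  Adjusted income: ¥717,500 + ¥209,500 + ¥38,500 + ¥192,000 = ¥1,157,500
  Exemption: 20% × (¥1,157,500 − ¥434,000) = ¥144,700 ≥ ¥51,000, so the exemption is fully phased out
  Base: ¥1,157,500 − ¥0 = ¥1,157,500
  ¥1,157,500 × 13% = ¥150,475

General income tax:
  ¥217,000 × 11% = ¥23,870
  ¥398,000 × 24% = ¥95,520
  ¥102,500 × 32% = ¥32,800
  → ¥152,190

¥150,475 ≤ ¥152,190, so no add-on is due.

¥0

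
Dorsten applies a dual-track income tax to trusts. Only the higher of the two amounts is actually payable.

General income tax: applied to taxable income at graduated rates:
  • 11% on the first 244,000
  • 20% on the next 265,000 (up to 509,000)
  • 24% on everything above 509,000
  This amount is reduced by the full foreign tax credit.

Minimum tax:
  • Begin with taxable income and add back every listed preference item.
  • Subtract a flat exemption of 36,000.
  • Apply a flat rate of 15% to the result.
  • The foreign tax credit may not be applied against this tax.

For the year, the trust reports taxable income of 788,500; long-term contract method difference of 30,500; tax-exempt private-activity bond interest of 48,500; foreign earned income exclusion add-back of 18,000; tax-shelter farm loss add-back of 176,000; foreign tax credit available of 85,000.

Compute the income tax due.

153,825

Minimum tax:
  Adjusted income: 788,500 + 30,500 + 48,500 + 18,000 + 176,000 = 1,061,500
  Less exemption 36,000 → base 1,025,500
  1,025,500 × 15% = 153,825

General income tax:
  244,000 × 11% = 26,840
  265,000 × 20% = 53,000
  279,500 × 24% = 67,080
  → 146,920
  Less foreign tax credit 85,000 → 61,920

153,825 > 61,920, so the minimum tax is the binding amount.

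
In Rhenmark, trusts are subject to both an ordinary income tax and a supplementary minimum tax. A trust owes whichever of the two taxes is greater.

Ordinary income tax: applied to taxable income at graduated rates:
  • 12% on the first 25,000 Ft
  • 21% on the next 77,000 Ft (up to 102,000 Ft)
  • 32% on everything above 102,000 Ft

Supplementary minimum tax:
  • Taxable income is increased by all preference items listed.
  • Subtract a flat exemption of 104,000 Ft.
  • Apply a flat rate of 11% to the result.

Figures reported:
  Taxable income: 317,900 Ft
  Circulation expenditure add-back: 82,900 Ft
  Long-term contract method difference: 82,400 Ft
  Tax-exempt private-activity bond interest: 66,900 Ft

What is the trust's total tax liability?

88,258 Ft

Ordinary income tax:
  25,000 Ft × 12% = 3,000 Ft
  77,000 Ft × 21% = 16,170 Ft
  215,900 Ft × 32% = 69,088 Ft
  → 88,258 Ft

Supplementary minimum tax:
  Adjusted income: 317,900 Ft + 82,900 Ft + 82,400 Ft + 66,900 Ft = 550,100 Ft
  Less exemption 104,000 Ft → base 446,100 Ft
  446,100 Ft × 11% = 49,071 Ft

88,258 Ft > 49,071 Ft, so the ordinary income tax governs.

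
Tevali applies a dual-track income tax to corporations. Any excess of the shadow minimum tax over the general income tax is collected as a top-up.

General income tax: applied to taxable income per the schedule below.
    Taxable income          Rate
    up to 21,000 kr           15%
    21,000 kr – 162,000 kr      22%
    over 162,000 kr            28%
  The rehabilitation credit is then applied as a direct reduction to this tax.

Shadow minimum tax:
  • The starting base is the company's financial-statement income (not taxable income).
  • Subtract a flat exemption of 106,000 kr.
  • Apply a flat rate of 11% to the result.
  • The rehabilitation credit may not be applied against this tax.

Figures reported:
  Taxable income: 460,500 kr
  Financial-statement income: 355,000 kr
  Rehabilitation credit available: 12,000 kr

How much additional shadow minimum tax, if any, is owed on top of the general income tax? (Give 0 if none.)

Shadow minimum tax:
  Base (financial-statement income): 355,000 kr
  Less exemption 106,000 kr → base 249,000 kr
  249,000 kr × 11% = 27,390 kr

General income tax:
  21,000 kr × 15% = 3,150 kr
  141,000 kr × 22% = 31,020 kr
  298,500 kr × 28% = 83,580 kr
  → 117,750 kr
  Less rehabilitation credit 12,000 kr → 105,750 kr

27,390 kr ≤ 105,750 kr, so no add-on is due.

0 kr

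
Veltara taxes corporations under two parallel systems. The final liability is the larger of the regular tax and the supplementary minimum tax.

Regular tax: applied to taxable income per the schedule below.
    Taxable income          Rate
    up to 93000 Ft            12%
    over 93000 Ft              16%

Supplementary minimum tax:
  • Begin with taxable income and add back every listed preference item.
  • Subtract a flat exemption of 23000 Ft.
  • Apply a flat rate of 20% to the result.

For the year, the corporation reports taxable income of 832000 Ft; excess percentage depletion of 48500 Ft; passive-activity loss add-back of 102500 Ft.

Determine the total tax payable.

Regular tax:
  93000 Ft × 12% = 11160 Ft
  739000 Ft × 16% = 118240 Ft
  → 129400 Ft

Supplementary minimum tax:
  Adjusted income: 832000 Ft + 48500 Ft + 102500 Ft = 983000 Ft
  Less exemption 23000 Ft → base 960000 Ft
  960000 Ft × 20% = 192000 Ft

192000 Ft > 129400 Ft, so the supplementary minimum tax is the binding amount.

192000 Ft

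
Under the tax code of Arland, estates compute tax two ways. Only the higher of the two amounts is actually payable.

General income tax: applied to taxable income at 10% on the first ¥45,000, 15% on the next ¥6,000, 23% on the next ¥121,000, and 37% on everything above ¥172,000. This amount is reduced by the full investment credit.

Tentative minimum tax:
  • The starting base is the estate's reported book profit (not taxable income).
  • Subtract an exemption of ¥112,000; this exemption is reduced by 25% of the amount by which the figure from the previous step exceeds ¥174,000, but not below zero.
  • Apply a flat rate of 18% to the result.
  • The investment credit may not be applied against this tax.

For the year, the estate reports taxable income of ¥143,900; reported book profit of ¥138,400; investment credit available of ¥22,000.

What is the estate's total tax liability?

¥4,767

General income tax:
  ¥45,000 × 10% = ¥4,500
  ¥6,000 × 15% = ¥900
  ¥92,900 × 23% = ¥21,367
  → ¥26,767
  Less investment credit ¥22,000 → ¥4,767

Tentative minimum tax:
  Base (reported book profit): ¥138,400
  Exemption: ¥138,400 ≤ ¥174,000, so full ¥112,000 applies
  Base: ¥138,400 − ¥112,000 = ¥26,400
  ¥26,400 × 18% = ¥4,752

¥4,767 > ¥4,752, so the general income tax governs.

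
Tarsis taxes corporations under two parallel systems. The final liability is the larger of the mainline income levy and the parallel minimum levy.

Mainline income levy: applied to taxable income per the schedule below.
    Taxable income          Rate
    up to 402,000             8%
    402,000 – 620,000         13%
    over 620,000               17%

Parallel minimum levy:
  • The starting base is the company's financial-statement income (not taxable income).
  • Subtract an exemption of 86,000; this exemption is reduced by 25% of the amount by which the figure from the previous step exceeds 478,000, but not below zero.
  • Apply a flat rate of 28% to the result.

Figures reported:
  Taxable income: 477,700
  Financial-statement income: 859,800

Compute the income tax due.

240,744

Parallel minimum levy:
  Base (financial-statement income): 859,800
  Exemption: 25% × (859,800 − 478,000) = 95,450 ≥ 86,000, so the exemption is fully phased out
  Base: 859,800 − 0 = 859,800
  859,800 × 28% = 240,744

Mainline income levy:
  402,000 × 8% = 32,160
  75,700 × 13% = 9,841
  → 42,001

240,744 > 42,001, so the parallel minimum levy is the binding amount.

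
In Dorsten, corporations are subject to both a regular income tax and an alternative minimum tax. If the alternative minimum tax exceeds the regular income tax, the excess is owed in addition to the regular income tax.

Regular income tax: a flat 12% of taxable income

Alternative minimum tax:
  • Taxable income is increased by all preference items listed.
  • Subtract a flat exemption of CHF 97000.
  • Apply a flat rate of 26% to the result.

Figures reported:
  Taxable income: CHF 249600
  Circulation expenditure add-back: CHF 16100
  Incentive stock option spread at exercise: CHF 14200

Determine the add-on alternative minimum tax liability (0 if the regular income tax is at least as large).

CHF 17602

Regular income tax:
  CHF 249600 × 12% = CHF 29952

Alternative minimum tax:
  Adjusted income: CHF 249600 + CHF 16100 + CHF 14200 = CHF 279900
  Less exemption CHF 97000 → base CHF 182900
  CHF 182900 × 26% = CHF 47554

Excess of alternative minimum tax over regular income tax: CHF 47554 − CHF 29952 = CHF 17602.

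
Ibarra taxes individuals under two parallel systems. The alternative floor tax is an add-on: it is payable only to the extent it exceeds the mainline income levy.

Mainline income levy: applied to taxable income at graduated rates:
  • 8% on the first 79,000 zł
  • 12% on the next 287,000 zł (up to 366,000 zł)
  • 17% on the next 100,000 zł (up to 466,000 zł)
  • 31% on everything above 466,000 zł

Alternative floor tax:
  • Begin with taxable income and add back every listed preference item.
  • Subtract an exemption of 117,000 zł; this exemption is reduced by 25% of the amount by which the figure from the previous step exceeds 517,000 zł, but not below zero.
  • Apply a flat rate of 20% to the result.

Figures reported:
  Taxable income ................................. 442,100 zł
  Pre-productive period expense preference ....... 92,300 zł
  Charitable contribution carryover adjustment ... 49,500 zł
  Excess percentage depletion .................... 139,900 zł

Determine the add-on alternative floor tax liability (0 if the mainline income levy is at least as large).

Mainline income levy:
  79,000 zł × 8% = 6,320 zł
  287,000 zł × 12% = 34,440 zł
  76,100 zł × 17% = 12,937 zł
  → 53,697 zł

Alternative floor tax:
  Adjusted income: 442,100 zł + 92,300 zł + 49,500 zł + 139,900 zł = 723,800 zł
  Exemption: 117,000 zł − 25% × (723,800 zł − 517,000 zł) = 117,000 zł − 51,700 zł = 65,300 zł
  Base: 723,800 zł − 65,300 zł = 658,500 zł
  658,500 zł × 20% = 131,700 zł

Excess of alternative floor tax over mainline income levy: 131,700 zł − 53,697 zł = 78,003 zł.

78,003 zł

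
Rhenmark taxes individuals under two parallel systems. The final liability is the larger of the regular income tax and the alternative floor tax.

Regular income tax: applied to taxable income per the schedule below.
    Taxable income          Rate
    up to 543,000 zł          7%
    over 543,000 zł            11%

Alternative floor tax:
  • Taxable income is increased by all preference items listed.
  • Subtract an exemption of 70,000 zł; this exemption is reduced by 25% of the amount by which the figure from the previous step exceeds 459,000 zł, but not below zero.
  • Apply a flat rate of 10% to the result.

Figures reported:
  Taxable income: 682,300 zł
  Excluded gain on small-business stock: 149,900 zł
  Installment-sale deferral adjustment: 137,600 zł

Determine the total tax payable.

96,980 zł

Alternative floor tax:
  Adjusted income: 682,300 zł + 149,900 zł + 137,600 zł = 969,800 zł
  Exemption: 25% × (969,800 zł − 459,000 zł) = 127,700 zł ≥ 70,000 zł, so the exemption is fully phased out
  Base: 969,800 zł − 0 zł = 969,800 zł
  969,800 zł × 10% = 96,980 zł

Regular income tax:
  543,000 zł × 7% = 38,010 zł
  139,300 zł × 11% = 15,323 zł
  → 53,333 zł

96,980 zł > 53,333 zł, so the alternative floor tax is the binding amount.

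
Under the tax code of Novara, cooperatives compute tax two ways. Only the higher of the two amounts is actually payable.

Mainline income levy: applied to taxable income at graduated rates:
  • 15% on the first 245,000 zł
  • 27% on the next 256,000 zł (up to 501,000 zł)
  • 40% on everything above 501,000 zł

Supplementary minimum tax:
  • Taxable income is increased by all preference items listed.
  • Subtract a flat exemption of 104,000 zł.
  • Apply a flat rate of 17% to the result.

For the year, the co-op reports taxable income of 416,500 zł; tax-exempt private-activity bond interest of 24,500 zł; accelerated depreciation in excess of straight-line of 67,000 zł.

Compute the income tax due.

Supplementary minimum tax:
  Adjusted income: 416,500 zł + 24,500 zł + 67,000 zł = 508,000 zł
  Less exemption 104,000 zł → base 404,000 zł
  404,000 zł × 17% = 68,680 zł

Mainline income levy:
  245,000 zł × 15% = 36,750 zł
  171,500 zł × 27% = 46,305 zł
  → 83,055 zł

83,055 zł > 68,680 zł, so the mainline income levy governs.

83,055 zł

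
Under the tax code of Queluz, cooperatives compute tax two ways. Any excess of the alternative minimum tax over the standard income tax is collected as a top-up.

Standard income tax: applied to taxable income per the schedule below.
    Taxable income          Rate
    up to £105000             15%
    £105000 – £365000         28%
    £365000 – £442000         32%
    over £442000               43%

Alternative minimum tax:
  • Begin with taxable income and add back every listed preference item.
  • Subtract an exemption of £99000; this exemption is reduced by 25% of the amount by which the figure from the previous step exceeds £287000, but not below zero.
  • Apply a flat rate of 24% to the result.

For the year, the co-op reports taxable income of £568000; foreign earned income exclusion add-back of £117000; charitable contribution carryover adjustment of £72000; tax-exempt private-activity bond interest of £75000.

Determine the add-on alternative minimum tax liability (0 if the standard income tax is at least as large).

£32310

Standard income tax:
  £105000 × 15% = £15750
  £260000 × 28% = £72800
  £77000 × 32% = £24640
  £126000 × 43% = £54180
  → £167370

Alternative minimum tax:
  Adjusted income: £568000 + £117000 + £72000 + £75000 = £832000
  Exemption: 25% × (£832000 − £287000) = £136250 ≥ £99000, so the exemption is fully phased out
  Base: £832000 − £0 = £832000
  £832000 × 24% = £199680

Excess of alternative minimum tax over standard income tax: £199680 − £167370 = £32310.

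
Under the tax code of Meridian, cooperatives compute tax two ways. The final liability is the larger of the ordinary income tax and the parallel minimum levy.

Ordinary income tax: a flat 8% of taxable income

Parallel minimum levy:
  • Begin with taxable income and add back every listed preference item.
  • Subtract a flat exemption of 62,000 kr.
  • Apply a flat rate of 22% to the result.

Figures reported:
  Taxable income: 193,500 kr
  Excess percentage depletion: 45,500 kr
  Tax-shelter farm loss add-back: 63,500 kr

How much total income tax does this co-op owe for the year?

Ordinary income tax:
  193,500 kr × 8% = 15,480 kr

Parallel minimum levy:
  Adjusted income: 193,500 kr + 45,500 kr + 63,500 kr = 302,500 kr
  Less exemption 62,000 kr → base 240,500 kr
  240,500 kr × 22% = 52,910 kr

52,910 kr > 15,480 kr, so the parallel minimum levy is the binding amount.

52,910 kr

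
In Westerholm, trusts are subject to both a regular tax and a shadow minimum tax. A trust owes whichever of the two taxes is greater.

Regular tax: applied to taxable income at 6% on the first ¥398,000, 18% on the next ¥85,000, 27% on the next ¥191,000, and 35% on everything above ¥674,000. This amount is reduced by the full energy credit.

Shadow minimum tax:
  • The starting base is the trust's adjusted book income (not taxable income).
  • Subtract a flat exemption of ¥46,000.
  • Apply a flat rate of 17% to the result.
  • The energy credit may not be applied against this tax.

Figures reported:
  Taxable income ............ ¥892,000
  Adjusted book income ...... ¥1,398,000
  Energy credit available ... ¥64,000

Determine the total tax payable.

Regular tax:
  ¥398,000 × 6% = ¥23,880
  ¥85,000 × 18% = ¥15,300
  ¥191,000 × 27% = ¥51,570
  ¥218,000 × 35% = ¥76,300
  → ¥167,050
  Less energy credit ¥64,000 → ¥103,050

Shadow minimum tax:
  Base (adjusted book income): ¥1,398,000
  Less exemption ¥46,000 → base ¥1,352,000
  ¥1,352,000 × 17% = ¥229,840

¥229,840 > ¥103,050, so the shadow minimum tax is the binding amount.

¥229,840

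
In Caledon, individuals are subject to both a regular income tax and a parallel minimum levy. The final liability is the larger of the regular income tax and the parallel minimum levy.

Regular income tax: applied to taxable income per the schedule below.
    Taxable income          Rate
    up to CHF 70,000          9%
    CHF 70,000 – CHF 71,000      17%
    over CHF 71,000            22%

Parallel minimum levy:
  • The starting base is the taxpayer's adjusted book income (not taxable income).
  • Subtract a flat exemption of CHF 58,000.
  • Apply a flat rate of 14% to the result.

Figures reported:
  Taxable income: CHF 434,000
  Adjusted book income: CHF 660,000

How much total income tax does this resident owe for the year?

CHF 86,330

Regular income tax:
  CHF 70,000 × 9% = CHF 6,300
  CHF 1,000 × 17% = CHF 170
  CHF 363,000 × 22% = CHF 79,860
  → CHF 86,330

Parallel minimum levy:
  Base (adjusted book income): CHF 660,000
  Less exemption CHF 58,000 → base CHF 602,000
  CHF 602,000 × 14% = CHF 84,280

CHF 86,330 > CHF 84,280, so the regular income tax governs.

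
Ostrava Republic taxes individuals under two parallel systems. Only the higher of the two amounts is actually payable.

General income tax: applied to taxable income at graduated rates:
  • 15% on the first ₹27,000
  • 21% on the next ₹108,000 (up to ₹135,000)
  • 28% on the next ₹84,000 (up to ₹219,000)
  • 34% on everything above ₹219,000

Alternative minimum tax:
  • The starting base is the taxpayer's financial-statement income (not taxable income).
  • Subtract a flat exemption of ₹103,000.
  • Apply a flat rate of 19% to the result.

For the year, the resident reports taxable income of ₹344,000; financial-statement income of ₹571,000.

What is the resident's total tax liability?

₹92,750

Alternative minimum tax:
  Base (financial-statement income): ₹571,000
  Less exemption ₹103,000 → base ₹468,000
  ₹468,000 × 19% = ₹88,920

General income tax:
  ₹27,000 × 15% = ₹4,050
  ₹108,000 × 21% = ₹22,680
  ₹84,000 × 28% = ₹23,520
  ₹125,000 × 34% = ₹42,500
  → ₹92,750

₹92,750 > ₹88,920, so the general income tax governs.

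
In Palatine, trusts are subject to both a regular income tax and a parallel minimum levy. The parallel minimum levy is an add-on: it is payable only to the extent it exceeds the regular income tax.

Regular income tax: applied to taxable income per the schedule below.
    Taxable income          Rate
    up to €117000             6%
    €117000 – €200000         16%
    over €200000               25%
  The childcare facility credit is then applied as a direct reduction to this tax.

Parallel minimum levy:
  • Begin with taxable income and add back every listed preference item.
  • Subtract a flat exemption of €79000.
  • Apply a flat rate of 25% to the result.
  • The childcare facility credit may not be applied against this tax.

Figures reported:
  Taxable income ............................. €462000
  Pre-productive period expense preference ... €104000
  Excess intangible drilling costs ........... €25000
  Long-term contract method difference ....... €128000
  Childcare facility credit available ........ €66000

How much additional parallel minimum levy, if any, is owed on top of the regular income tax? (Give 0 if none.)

Parallel minimum levy:
  Adjusted income: €462000 + €104000 + €25000 + €128000 = €719000
  Less exemption €79000 → base €640000
  €640000 × 25% = €160000

Regular income tax:
  €117000 × 6% = €7020
  €83000 × 16% = €13280
  €262000 × 25% = €65500
  → €85800
  Less childcare facility credit €66000 → €19800

Excess of parallel minimum levy over regular income tax: €160000 − €19800 = €140200.

€140200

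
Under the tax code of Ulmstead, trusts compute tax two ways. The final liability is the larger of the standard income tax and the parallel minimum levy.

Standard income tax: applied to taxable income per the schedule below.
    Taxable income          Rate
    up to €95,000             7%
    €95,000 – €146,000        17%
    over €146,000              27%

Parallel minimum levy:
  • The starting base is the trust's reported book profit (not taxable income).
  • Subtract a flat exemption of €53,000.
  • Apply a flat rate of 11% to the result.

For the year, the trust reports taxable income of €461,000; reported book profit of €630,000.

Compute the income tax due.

€100,370

Parallel minimum levy:
  Base (reported book profit): €630,000
  Less exemption €53,000 → base €577,000
  €577,000 × 11% = €63,470

Standard income tax:
  €95,000 × 7% = €6,650
  €51,000 × 17% = €8,670
  €315,000 × 27% = €85,050
  → €100,370

€100,370 > €63,470, so the standard income tax governs.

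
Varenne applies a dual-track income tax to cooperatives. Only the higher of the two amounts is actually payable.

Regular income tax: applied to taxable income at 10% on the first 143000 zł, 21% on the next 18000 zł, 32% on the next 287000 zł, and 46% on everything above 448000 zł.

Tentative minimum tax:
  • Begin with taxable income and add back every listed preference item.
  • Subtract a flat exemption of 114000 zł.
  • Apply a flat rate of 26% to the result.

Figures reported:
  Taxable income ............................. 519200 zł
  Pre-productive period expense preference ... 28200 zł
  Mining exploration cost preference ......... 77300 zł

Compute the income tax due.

Tentative minimum tax:
  Adjusted income: 519200 zł + 28200 zł + 77300 zł = 624700 zł
  Less exemption 114000 zł → base 510700 zł
  510700 zł × 26% = 132782 zł

Regular income tax:
  143000 zł × 10% = 14300 zł
  18000 zł × 21% = 3780 zł
  287000 zł × 32% = 91840 zł
  71200 zł × 46% = 32752 zł
  → 142672 zł

142672 zł > 132782 zł, so the regular income tax governs.

142672 zł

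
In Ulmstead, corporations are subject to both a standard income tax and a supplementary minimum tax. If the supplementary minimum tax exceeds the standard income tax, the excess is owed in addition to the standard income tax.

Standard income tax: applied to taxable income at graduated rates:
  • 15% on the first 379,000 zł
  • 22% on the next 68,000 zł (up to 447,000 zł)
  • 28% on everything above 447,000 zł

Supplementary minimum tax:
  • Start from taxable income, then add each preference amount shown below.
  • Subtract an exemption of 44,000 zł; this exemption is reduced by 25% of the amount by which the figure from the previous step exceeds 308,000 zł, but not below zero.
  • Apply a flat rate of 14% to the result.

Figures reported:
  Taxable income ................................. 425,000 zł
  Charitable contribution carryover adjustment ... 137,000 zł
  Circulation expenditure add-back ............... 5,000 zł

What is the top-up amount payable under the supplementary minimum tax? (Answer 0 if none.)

Standard income tax:
  379,000 zł × 15% = 56,850 zł
  46,000 zł × 22% = 10,120 zł
  → 66,970 zł

Supplementary minimum tax:
  Adjusted income: 425,000 zł + 137,000 zł + 5,000 zł = 567,000 zł
  Exemption: 25% × (567,000 zł − 308,000 zł) = 64,750 zł ≥ 44,000 zł, so the exemption is fully phased out
  Base: 567,000 zł − 0 zł = 567,000 zł
  567,000 zł × 14% = 79,380 zł

Excess of supplementary minimum tax over standard income tax: 79,380 zł − 66,970 zł = 12,410 zł.

12,410 zł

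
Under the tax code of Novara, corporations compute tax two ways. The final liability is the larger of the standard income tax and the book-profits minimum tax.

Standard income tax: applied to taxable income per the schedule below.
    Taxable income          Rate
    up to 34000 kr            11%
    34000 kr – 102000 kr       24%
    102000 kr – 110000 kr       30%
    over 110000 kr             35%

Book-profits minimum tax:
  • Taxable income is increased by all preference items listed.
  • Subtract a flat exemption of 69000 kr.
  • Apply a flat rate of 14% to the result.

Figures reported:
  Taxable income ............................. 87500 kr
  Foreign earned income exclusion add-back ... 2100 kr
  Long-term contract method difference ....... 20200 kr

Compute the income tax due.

16580 kr

Standard income tax:
  34000 kr × 11% = 3740 kr
  53500 kr × 24% = 12840 kr
  → 16580 kr

Book-profits minimum tax:
  Adjusted income: 87500 kr + 2100 kr + 20200 kr = 109800 kr
  Less exemption 69000 kr → base 40800 kr
  40800 kr × 14% = 5712 kr

16580 kr > 5712 kr, so the standard income tax governs.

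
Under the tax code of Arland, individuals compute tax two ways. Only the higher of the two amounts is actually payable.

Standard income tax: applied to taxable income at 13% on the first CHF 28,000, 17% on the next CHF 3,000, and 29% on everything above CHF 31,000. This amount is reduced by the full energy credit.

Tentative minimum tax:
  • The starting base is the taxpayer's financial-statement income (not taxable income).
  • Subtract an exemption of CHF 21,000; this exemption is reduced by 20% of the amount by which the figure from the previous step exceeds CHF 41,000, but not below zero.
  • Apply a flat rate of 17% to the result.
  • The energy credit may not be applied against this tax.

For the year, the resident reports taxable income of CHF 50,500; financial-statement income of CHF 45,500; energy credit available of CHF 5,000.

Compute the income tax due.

CHF 4,805

Standard income tax:
  CHF 28,000 × 13% = CHF 3,640
  CHF 3,000 × 17% = CHF 510
  CHF 19,500 × 29% = CHF 5,655
  → CHF 9,805
  Less energy credit CHF 5,000 → CHF 4,805

Tentative minimum tax:
  Base (financial-statement income): CHF 45,500
  Exemption: CHF 21,000 − 20% × (CHF 45,500 − CHF 41,000) = CHF 21,000 − CHF 900 = CHF 20,100
  Base: CHF 45,500 − CHF 20,100 = CHF 25,400
  CHF 25,400 × 17% = CHF 4,318

CHF 4,805 > CHF 4,318, so the standard income tax governs.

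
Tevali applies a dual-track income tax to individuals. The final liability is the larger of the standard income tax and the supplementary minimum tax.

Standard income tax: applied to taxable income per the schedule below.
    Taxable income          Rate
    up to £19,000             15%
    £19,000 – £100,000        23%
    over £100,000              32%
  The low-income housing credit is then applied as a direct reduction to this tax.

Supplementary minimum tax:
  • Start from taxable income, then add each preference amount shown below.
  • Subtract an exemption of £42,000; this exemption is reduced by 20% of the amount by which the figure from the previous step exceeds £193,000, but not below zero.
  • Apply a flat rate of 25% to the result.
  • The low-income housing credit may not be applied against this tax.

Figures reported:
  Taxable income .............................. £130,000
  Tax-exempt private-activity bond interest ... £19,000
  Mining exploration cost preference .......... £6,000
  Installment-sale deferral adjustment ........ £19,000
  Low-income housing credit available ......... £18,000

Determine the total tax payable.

Standard income tax:
  £19,000 × 15% = £2,850
  £81,000 × 23% = £18,630
  £30,000 × 32% = £9,600
  → £31,080
  Less low-income housing credit £18,000 → £13,080

Supplementary minimum tax:
  Adjusted income: £130,000 + £19,000 + £6,000 + £19,000 = £174,000
  Exemption: £174,000 ≤ £193,000, so full £42,000 applies
  Base: £174,000 − £42,000 = £132,000
  £132,000 × 25% = £33,000

£33,000 > £13,080, so the supplementary minimum tax is the binding amount.

£33,000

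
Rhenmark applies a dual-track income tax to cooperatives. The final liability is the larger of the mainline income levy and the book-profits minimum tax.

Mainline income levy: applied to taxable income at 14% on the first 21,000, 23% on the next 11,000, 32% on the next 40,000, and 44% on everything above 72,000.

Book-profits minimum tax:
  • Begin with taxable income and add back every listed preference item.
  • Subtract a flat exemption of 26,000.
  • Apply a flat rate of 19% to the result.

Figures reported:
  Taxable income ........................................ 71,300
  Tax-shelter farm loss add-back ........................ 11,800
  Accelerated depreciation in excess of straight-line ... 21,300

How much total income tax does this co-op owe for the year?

Mainline income levy:
  21,000 × 14% = 2,940
  11,000 × 23% = 2,530
  39,300 × 32% = 12,576
  → 18,046

Book-profits minimum tax:
  Adjusted income: 71,300 + 11,800 + 21,300 = 104,400
  Less exemption 26,000 → base 78,400
  78,400 × 19% = 14,896

18,046 > 14,896, so the mainline income levy governs.

18,046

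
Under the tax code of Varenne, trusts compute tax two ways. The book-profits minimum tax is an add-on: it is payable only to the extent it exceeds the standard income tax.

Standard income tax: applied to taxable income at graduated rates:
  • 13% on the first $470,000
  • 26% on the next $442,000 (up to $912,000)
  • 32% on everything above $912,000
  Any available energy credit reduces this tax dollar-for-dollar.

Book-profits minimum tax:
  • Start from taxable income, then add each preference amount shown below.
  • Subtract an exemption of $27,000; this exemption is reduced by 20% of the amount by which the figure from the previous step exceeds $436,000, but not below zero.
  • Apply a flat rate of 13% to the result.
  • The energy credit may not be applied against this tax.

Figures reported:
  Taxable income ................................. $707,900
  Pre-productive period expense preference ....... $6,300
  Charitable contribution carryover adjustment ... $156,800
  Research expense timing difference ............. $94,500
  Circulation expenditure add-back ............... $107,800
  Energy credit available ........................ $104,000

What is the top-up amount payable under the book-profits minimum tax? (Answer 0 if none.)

Book-profits minimum tax:
  Adjusted income: $707,900 + $6,300 + $156,800 + $94,500 + $107,800 = $1,073,300
  Exemption: 20% × ($1,073,300 − $436,000) = $127,460 ≥ $27,000, so the exemption is fully phased out
  Base: $1,073,300 − $0 = $1,073,300
  $1,073,300 × 13% = $139,529

Standard income tax:
  $470,000 × 13% = $61,100
  $237,900 × 26% = $61,854
  → $122,954
  Less energy credit $104,000 → $18,954

Excess of book-profits minimum tax over standard income tax: $139,529 − $18,954 = $120,575.

$120,575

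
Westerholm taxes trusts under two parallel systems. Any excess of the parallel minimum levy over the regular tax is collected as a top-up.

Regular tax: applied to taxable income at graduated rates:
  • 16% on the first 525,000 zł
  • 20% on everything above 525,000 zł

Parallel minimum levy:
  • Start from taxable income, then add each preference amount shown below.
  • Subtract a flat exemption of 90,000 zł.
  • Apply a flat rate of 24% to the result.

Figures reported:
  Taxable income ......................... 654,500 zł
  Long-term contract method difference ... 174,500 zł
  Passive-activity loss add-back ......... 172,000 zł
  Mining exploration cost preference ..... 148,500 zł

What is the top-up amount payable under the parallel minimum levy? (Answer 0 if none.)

144,380 zł

Parallel minimum levy:
  Adjusted income: 654,500 zł + 174,500 zł + 172,000 zł + 148,500 zł = 1,149,500 zł
  Less exemption 90,000 zł → base 1,059,500 zł
  1,059,500 zł × 24% = 254,280 zł

Regular tax:
  525,000 zł × 16% = 84,000 zł
  129,500 zł × 20% = 25,900 zł
  → 109,900 zł

Excess of parallel minimum levy over regular tax: 254,280 zł − 109,900 zł = 144,380 zł.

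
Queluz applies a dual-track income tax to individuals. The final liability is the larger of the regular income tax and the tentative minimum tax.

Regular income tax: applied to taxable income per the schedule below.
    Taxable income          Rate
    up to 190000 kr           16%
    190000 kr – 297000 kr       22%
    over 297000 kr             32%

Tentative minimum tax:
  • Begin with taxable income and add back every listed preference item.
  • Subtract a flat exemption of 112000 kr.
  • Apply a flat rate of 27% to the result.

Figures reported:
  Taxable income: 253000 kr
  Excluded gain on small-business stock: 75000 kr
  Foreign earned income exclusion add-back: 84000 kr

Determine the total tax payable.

Tentative minimum tax:
  Adjusted income: 253000 kr + 75000 kr + 84000 kr = 412000 kr
  Less exemption 112000 kr → base 300000 kr
  300000 kr × 27% = 81000 kr

Regular income tax:
  190000 kr × 16% = 30400 kr
  63000 kr × 22% = 13860 kr
  → 44260 kr

81000 kr > 44260 kr, so the tentative minimum tax is the binding amount.

81000 kr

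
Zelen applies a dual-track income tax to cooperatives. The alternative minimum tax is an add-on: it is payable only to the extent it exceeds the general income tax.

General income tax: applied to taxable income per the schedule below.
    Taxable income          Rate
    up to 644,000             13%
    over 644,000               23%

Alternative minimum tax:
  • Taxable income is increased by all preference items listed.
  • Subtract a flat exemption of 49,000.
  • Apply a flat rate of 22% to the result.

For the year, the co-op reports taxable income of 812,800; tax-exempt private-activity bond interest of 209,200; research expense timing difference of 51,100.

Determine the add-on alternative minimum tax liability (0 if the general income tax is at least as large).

General income tax:
  644,000 × 13% = 83,720
  168,800 × 23% = 38,824
  → 122,544

Alternative minimum tax:
  Adjusted income: 812,800 + 209,200 + 51,100 = 1,073,100
  Less exemption 49,000 → base 1,024,100
  1,024,100 × 22% = 225,302

Excess of alternative minimum tax over general income tax: 225,302 − 122,544 = 102,758.

102,758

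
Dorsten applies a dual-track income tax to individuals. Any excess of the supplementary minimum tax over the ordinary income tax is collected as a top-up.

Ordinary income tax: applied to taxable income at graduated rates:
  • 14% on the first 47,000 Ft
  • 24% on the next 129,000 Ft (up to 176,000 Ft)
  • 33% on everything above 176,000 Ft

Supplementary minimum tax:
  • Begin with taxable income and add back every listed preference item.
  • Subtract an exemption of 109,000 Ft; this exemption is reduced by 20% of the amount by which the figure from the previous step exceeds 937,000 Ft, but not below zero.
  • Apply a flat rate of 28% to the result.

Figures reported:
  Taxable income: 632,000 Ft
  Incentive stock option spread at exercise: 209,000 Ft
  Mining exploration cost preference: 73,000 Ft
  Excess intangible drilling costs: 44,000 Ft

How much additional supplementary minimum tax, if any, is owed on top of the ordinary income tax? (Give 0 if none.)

50,876 Ft

Supplementary minimum tax:
  Adjusted income: 632,000 Ft + 209,000 Ft + 73,000 Ft + 44,000 Ft = 958,000 Ft
  Exemption: 109,000 Ft − 20% × (958,000 Ft − 937,000 Ft) = 109,000 Ft − 4,200 Ft = 104,800 Ft
  Base: 958,000 Ft − 104,800 Ft = 853,200 Ft
  853,200 Ft × 28% = 238,896 Ft

Ordinary income tax:
  47,000 Ft × 14% = 6,580 Ft
  129,000 Ft × 24% = 30,960 Ft
  456,000 Ft × 33% = 150,480 Ft
  → 188,020 Ft

Excess of supplementary minimum tax over ordinary income tax: 238,896 Ft − 188,020 Ft = 50,876 Ft.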